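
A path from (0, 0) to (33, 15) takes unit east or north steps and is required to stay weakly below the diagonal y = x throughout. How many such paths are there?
Number of paths = 610939456104

By the reflection principle (André's argument), the number of monotone paths to (33, 15) with n ≤ m that never go above y = x is C(48, 33) − C(48, 34) = 1093260079344 − 482320623240 = 610939456104.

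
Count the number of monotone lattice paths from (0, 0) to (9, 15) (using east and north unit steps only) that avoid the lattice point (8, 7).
Number of paths = 1249589

Total paths from (0, 0) to (9, 15): C(24, 9) = 1307504. Paths through (8, 7): (paths (0, 0) → (8, 7)) × (paths (8, 7) → (9, 15)) = C(15, 8) · C(9, 1) = 6435 · 9 = 57915. Avoidance count = 1307504 − 57915 = 1249589.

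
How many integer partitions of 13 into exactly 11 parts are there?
p(13, 11 parts) = 2

Partitions of n into exactly k parts ↔ partitions of n − k into at most k parts (subtract 1 from each part). For n = 13, k = 11, the partitions are: 3+1+1+1+1+1+1+1+1+1+1, 2+2+1+1+1+1+1+1+1+1+1. Count = 2.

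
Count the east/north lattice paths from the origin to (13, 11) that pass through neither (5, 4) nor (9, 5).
Number of paths = 1397214

Inclusion–exclusion. Total paths: C(24, 13) = 2496144. Through P₁: C(9, 5)·C(15, 8) = 810810. Through P₂: C(14, 9)·C(10, 4) = 420420. Since P₁ is strictly southwest of P₂, a monotone path through both must visit P₁ then P₂; paths through both = C(9, 5)·C(5, 4)·C(10, 4) = 132300. Avoid both = 2496144 − 810810 − 420420 + 132300 = 1397214.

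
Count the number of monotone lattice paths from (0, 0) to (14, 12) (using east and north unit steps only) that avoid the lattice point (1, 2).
Number of paths = 6225502

Total paths from (0, 0) to (14, 12): C(26, 14) = 9657700. Paths through (1, 2): (paths (0, 0) → (1, 2)) × (paths (1, 2) → (14, 12)) = C(3, 1) · C(23, 13) = 3 · 1144066 = 3432198. Avoidance count = 9657700 − 3432198 = 6225502.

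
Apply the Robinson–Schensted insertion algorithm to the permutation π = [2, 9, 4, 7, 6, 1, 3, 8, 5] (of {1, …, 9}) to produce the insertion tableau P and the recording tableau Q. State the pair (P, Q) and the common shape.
P = [1, 3, 5, 8] / [2, 4, 6] / [7] / [9];  Q = [1, 2, 4, 8] / [3, 7, 9] / [5] / [6];  common shape = (4, 3, 1, 1)

Row-insert the values π_1, π_2, … into P one at a time, bumping the leftmost entry strictly greater than the inserted value down to the next row. The recording tableau Q records, in position (i, j), the step at which that cell was added to P.
  Insert 2 (step 1): P = [2];  Q = [1]
  Insert 9 (step 2): P = [2, 9];  Q = [1, 2]
  Insert 4 (step 3): P = [2, 4] / [9];  Q = [1, 2] / [3]
  Insert 7 (step 4): P = [2, 4, 7] / [9];  Q = [1, 2, 4] / [3]
  Insert 6 (step 5): P = [2, 4, 6] / [7] / [9];  Q = [1, 2, 4] / [3] / [5]
  Insert 1 (step 6): P = [1, 4, 6] / [2] / [7] / [9];  Q = [1, 2, 4] / [3] / [5] / [6]
  Insert 3 (step 7): P = [1, 3, 6] / [2, 4] / [7] / [9];  Q = [1, 2, 4] / [3, 7] / [5] / [6]
  Insert 8 (step 8): P = [1, 3, 6, 8] / [2, 4] / [7] / [9];  Q = [1, 2, 4, 8] / [3, 7] / [5] / [6]
  Insert 5 (step 9): P = [1, 3, 5, 8] / [2, 4, 6] / [7] / [9];  Q = [1, 2, 4, 8] / [3, 7, 9] / [5] / [6]
Final shape: (4, 3, 1, 1).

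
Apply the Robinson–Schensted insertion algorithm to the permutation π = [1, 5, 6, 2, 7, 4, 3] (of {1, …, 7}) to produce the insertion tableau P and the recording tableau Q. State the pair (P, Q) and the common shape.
P = [1, 2, 3, 7] / [4, 6] / [5];  Q = [1, 2, 3, 5] / [4, 6] / [7];  common shape = (4, 2, 1)

Row-insert the values π_1, π_2, … into P one at a time, bumping the leftmost entry strictly greater than the inserted value down to the next row. The recording tableau Q records, in position (i, j), the step at which that cell was added to P.
  Insert 1 (step 1): P = [1];  Q = [1]
  Insert 5 (step 2): P = [1, 5];  Q = [1, 2]
  Insert 6 (step 3): P = [1, 5, 6];  Q = [1, 2, 3]
  Insert 2 (step 4): P = [1, 2, 6] / [5];  Q = [1, 2, 3] / [4]
  Insert 7 (step 5): P = [1, 2, 6, 7] / [5];  Q = [1, 2, 3, 5] / [4]
  Insert 4 (step 6): P = [1, 2, 4, 7] / [5, 6];  Q = [1, 2, 3, 5] / [4, 6]
  Insert 3 (step 7): P = [1, 2, 3, 7] / [4, 6] / [5];  Q = [1, 2, 3, 5] / [4, 6] / [7]
Final shape: (4, 2, 1).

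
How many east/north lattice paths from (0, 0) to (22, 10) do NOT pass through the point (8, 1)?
Number of paths = 57157530

Total paths from (0, 0) to (22, 10): C(32, 22) = 64512240. Paths through (8, 1): (paths (0, 0) → (8, 1)) × (paths (8, 1) → (22, 10)) = C(9, 8) · C(23, 14) = 9 · 817190 = 7354710. Avoidance count = 64512240 − 7354710 = 57157530.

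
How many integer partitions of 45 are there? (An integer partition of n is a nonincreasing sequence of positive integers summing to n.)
p(45) = 89134

Compute p(n) via the recurrence p(n, m) = p(n, m−1) + p(n−m, m), where p(n, m) counts partitions of n with all parts ≤ m and p(n) = p(n, n). The base cases are p(0, m) = 1 and p(n, 0) = 0 for n > 0. Filling the table yields p(45) = 89134. (Euler's pentagonal recurrence is an alternative.)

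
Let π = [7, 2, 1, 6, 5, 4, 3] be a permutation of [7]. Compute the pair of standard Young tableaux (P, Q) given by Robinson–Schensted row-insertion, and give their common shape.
P = [1, 3] / [2, 4] / [5] / [6] / [7];  Q = [1, 4] / [2, 5] / [3] / [6] / [7];  common shape = (2, 2, 1, 1, 1)

Row-insert the values π_1, π_2, … into P one at a time, bumping the leftmost entry strictly greater than the inserted value down to the next row. The recording tableau Q records, in position (i, j), the step at which that cell was added to P.
  Insert 7 (step 1): P = [7];  Q = [1]
  Insert 2 (step 2): P = [2] / [7];  Q = [1] / [2]
  Insert 1 (step 3): P = [1] / [2] / [7];  Q = [1] / [2] / [3]
  Insert 6 (step 4): P = [1, 6] / [2] / [7];  Q = [1, 4] / [2] / [3]
  Insert 5 (step 5): P = [1, 5] / [2, 6] / [7];  Q = [1, 4] / [2, 5] / [3]
  Insert 4 (step 6): P = [1, 4] / [2, 5] / [6] / [7];  Q = [1, 4] / [2, 5] / [3] / [6]
  Insert 3 (step 7): P = [1, 3] / [2, 4] / [5] / [6] / [7];  Q = [1, 4] / [2, 5] / [3] / [6] / [7]
Final shape: (2, 2, 1, 1, 1).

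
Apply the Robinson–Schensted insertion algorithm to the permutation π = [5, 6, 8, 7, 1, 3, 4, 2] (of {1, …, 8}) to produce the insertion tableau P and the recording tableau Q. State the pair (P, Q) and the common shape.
P = [1, 2, 4] / [3, 6, 7] / [5] / [8];  Q = [1, 2, 3] / [4, 6, 7] / [5] / [8];  common shape = (3, 3, 1, 1)

Row-insert the values π_1, π_2, … into P one at a time, bumping the leftmost entry strictly greater than the inserted value down to the next row. The recording tableau Q records, in position (i, j), the step at which that cell was added to P.
  Insert 5 (step 1): P = [5];  Q = [1]
  Insert 6 (step 2): P = [5, 6];  Q = [1, 2]
  Insert 8 (step 3): P = [5, 6, 8];  Q = [1, 2, 3]
  Insert 7 (step 4): P = [5, 6, 7] / [8];  Q = [1, 2, 3] / [4]
  Insert 1 (step 5): P = [1, 6, 7] / [5] / [8];  Q = [1, 2, 3] / [4] / [5]
  Insert 3 (step 6): P = [1, 3, 7] / [5, 6] / [8];  Q = [1, 2, 3] / [4, 6] / [5]
  Insert 4 (step 7): P = [1, 3, 4] / [5, 6, 7] / [8];  Q = [1, 2, 3] / [4, 6, 7] / [5]
  Insert 2 (step 8): P = [1, 2, 4] / [3, 6, 7] / [5] / [8];  Q = [1, 2, 3] / [4, 6, 7] / [5] / [8]
Final shape: (3, 3, 1, 1).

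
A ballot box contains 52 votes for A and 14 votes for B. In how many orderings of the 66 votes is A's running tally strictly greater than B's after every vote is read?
Strict-lead orderings = 44571485255760

Total orderings of the 66 votes with 52 for A: C(66, 52) = 77413632286320. By the Bertrand ballot formula (Cycle Lemma / reflection principle), the number of orderings in which A is strictly ahead of B throughout is (p − q)/(p + q) · C(p + q, p) = (52 − 14)/(52 + 14) · 77413632286320 = 44571485255760.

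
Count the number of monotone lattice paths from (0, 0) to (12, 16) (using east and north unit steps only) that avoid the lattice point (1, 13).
Number of paths = 30416659

Total paths from (0, 0) to (12, 16): C(28, 12) = 30421755. Paths through (1, 13): (paths (0, 0) → (1, 13)) × (paths (1, 13) → (12, 16)) = C(14, 1) · C(14, 11) = 14 · 364 = 5096. Avoidance count = 30421755 − 5096 = 30416659.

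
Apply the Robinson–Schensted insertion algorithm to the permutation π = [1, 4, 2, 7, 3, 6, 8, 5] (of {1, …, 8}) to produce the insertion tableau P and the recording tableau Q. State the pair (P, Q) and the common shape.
P = [1, 2, 3, 5, 8] / [4, 6] / [7];  Q = [1, 2, 4, 6, 7] / [3, 5] / [8];  common shape = (5, 2, 1)

Row-insert the values π_1, π_2, … into P one at a time, bumping the leftmost entry strictly greater than the inserted value down to the next row. The recording tableau Q records, in position (i, j), the step at which that cell was added to P.
  Insert 1 (step 1): P = [1];  Q = [1]
  Insert 4 (step 2): P = [1, 4];  Q = [1, 2]
  Insert 2 (step 3): P = [1, 2] / [4];  Q = [1, 2] / [3]
  Insert 7 (step 4): P = [1, 2, 7] / [4];  Q = [1, 2, 4] / [3]
  Insert 3 (step 5): P = [1, 2, 3] / [4, 7];  Q = [1, 2, 4] / [3, 5]
  Insert 6 (step 6): P = [1, 2, 3, 6] / [4, 7];  Q = [1, 2, 4, 6] / [3, 5]
  Insert 8 (step 7): P = [1, 2, 3, 6, 8] / [4, 7];  Q = [1, 2, 4, 6, 7] / [3, 5]
  Insert 5 (step 8): P = [1, 2, 3, 5, 8] / [4, 6] / [7];  Q = [1, 2, 4, 6, 7] / [3, 5] / [8]
Final shape: (5, 2, 1).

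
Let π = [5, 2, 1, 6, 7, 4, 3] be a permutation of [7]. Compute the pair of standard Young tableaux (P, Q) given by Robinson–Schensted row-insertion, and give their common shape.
P = [1, 3, 7] / [2, 4] / [5, 6];  Q = [1, 4, 5] / [2, 6] / [3, 7];  common shape = (3, 2, 2)

Row-insert the values π_1, π_2, … into P one at a time, bumping the leftmost entry strictly greater than the inserted value down to the next row. The recording tableau Q records, in position (i, j), the step at which that cell was added to P.
  Insert 5 (step 1): P = [5];  Q = [1]
  Insert 2 (step 2): P = [2] / [5];  Q = [1] / [2]
  Insert 1 (step 3): P = [1] / [2] / [5];  Q = [1] / [2] / [3]
  Insert 6 (step 4): P = [1, 6] / [2] / [5];  Q = [1, 4] / [2] / [3]
  Insert 7 (step 5): P = [1, 6, 7] / [2] / [5];  Q = [1, 4, 5] / [2] / [3]
  Insert 4 (step 6): P = [1, 4, 7] / [2, 6] / [5];  Q = [1, 4, 5] / [2, 6] / [3]
  Insert 3 (step 7): P = [1, 3, 7] / [2, 4] / [5, 6];  Q = [1, 4, 5] / [2, 6] / [3, 7]
Final shape: (3, 2, 2).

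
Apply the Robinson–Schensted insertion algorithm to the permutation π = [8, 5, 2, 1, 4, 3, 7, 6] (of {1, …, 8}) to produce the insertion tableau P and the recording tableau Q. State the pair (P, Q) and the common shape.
P = [1, 3, 6] / [2, 4, 7] / [5] / [8];  Q = [1, 5, 7] / [2, 6, 8] / [3] / [4];  common shape = (3, 3, 1, 1)

Row-insert the values π_1, π_2, … into P one at a time, bumping the leftmost entry strictly greater than the inserted value down to the next row. The recording tableau Q records, in position (i, j), the step at which that cell was added to P.
  Insert 8 (step 1): P = [8];  Q = [1]
  Insert 5 (step 2): P = [5] / [8];  Q = [1] / [2]
  Insert 2 (step 3): P = [2] / [5] / [8];  Q = [1] / [2] / [3]
  Insert 1 (step 4): P = [1] / [2] / [5] / [8];  Q = [1] / [2] / [3] / [4]
  Insert 4 (step 5): P = [1, 4] / [2] / [5] / [8];  Q = [1, 5] / [2] / [3] / [4]
  Insert 3 (step 6): P = [1, 3] / [2, 4] / [5] / [8];  Q = [1, 5] / [2, 6] / [3] / [4]
  Insert 7 (step 7): P = [1, 3, 7] / [2, 4] / [5] / [8];  Q = [1, 5, 7] / [2, 6] / [3] / [4]
  Insert 6 (step 8): P = [1, 3, 6] / [2, 4, 7] / [5] / [8];  Q = [1, 5, 7] / [2, 6, 8] / [3] / [4]
Final shape: (3, 3, 1, 1).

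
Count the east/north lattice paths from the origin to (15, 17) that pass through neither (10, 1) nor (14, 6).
Number of paths = 565050393

Inclusion–exclusion. Total paths: C(32, 15) = 565722720. Through P₁: C(11, 10)·C(21, 5) = 223839. Through P₂: C(20, 14)·C(12, 1) = 465120. Since P₁ is strictly southwest of P₂, a monotone path through both must visit P₁ then P₂; paths through both = C(11, 10)·C(9, 4)·C(12, 1) = 16632. Avoid both = 565722720 − 223839 − 465120 + 16632 = 565050393.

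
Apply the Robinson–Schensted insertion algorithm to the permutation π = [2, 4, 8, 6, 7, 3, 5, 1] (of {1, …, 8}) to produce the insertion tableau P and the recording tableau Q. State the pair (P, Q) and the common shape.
P = [1, 3, 5, 7] / [2, 6] / [4] / [8];  Q = [1, 2, 3, 5] / [4, 7] / [6] / [8];  common shape = (4, 2, 1, 1)

Row-insert the values π_1, π_2, … into P one at a time, bumping the leftmost entry strictly greater than the inserted value down to the next row. The recording tableau Q records, in position (i, j), the step at which that cell was added to P.
  Insert 2 (step 1): P = [2];  Q = [1]
  Insert 4 (step 2): P = [2, 4];  Q = [1, 2]
  Insert 8 (step 3): P = [2, 4, 8];  Q = [1, 2, 3]
  Insert 6 (step 4): P = [2, 4, 6] / [8];  Q = [1, 2, 3] / [4]
  Insert 7 (step 5): P = [2, 4, 6, 7] / [8];  Q = [1, 2, 3, 5] / [4]
  Insert 3 (step 6): P = [2, 3, 6, 7] / [4] / [8];  Q = [1, 2, 3, 5] / [4] / [6]
  Insert 5 (step 7): P = [2, 3, 5, 7] / [4, 6] / [8];  Q = [1, 2, 3, 5] / [4, 7] / [6]
  Insert 1 (step 8): P = [1, 3, 5, 7] / [2, 6] / [4] / [8];  Q = [1, 2, 3, 5] / [4, 7] / [6] / [8]
Final shape: (4, 2, 1, 1).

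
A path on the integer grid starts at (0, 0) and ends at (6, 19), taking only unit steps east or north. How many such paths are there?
Number of paths = 177100

A monotone lattice path from (0, 0) to (6, 19) consists of 6 east steps and 19 north steps in some order, so it is determined by which 6 of the 25 steps are east. The count is C(25, 6) = 177100.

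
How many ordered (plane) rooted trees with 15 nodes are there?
C_14 = 2674440

These ordered rooted trees are counted by the Catalan number C_n = (1/(n + 1)) · C(2n, n). For n = 14: C_14 = (1/15) · C(28, 14) = 40116600/15 = 2674440.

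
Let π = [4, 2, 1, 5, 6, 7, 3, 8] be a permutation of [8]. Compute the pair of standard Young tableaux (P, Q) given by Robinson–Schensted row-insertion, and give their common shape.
P = [1, 3, 6, 7, 8] / [2, 5] / [4];  Q = [1, 4, 5, 6, 8] / [2, 7] / [3];  common shape = (5, 2, 1)

Row-insert the values π_1, π_2, … into P one at a time, bumping the leftmost entry strictly greater than the inserted value down to the next row. The recording tableau Q records, in position (i, j), the step at which that cell was added to P.
  Insert 4 (step 1): P = [4];  Q = [1]
  Insert 2 (step 2): P = [2] / [4];  Q = [1] / [2]
  Insert 1 (step 3): P = [1] / [2] / [4];  Q = [1] / [2] / [3]
  Insert 5 (step 4): P = [1, 5] / [2] / [4];  Q = [1, 4] / [2] / [3]
  Insert 6 (step 5): P = [1, 5, 6] / [2] / [4];  Q = [1, 4, 5] / [2] / [3]
  Insert 7 (step 6): P = [1, 5, 6, 7] / [2] / [4];  Q = [1, 4, 5, 6] / [2] / [3]
  Insert 3 (step 7): P = [1, 3, 6, 7] / [2, 5] / [4];  Q = [1, 4, 5, 6] / [2, 7] / [3]
  Insert 8 (step 8): P = [1, 3, 6, 7, 8] / [2, 5] / [4];  Q = [1, 4, 5, 6, 8] / [2, 7] / [3]
Final shape: (5, 2, 1).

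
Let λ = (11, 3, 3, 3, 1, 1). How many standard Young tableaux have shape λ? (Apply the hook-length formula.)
# SYT of shape (11, 3, 3, 3, 1, 1) = 184667175

Hook-length formula: f^λ = n! / Π hook(c), product over all cells c of the Young diagram. For λ = (11, 3, 3, 3, 1, 1), n = 22 boxes. Hook lengths by row (left-to-right, top-to-bottom): [16, 13, 12, 8, 7, 6, 5, 4, 3, 2, 1]; [7, 4, 3]; [6, 3, 2]; [5, 2, 1]; [2]; [1]. Product of hooks = 6086629785600. So f^λ = 22! / 6086629785600 = 1124000727777607680000 / 6086629785600 = 184667175.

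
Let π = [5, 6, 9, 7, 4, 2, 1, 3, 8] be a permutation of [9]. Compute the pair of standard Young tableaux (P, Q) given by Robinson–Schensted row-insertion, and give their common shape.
P = [1, 3, 7, 8] / [2, 6] / [4] / [5] / [9];  Q = [1, 2, 3, 9] / [4, 8] / [5] / [6] / [7];  common shape = (4, 2, 1, 1, 1)

Row-insert the values π_1, π_2, … into P one at a time, bumping the leftmost entry strictly greater than the inserted value down to the next row. The recording tableau Q records, in position (i, j), the step at which that cell was added to P.
  Insert 5 (step 1): P = [5];  Q = [1]
  Insert 6 (step 2): P = [5, 6];  Q = [1, 2]
  Insert 9 (step 3): P = [5, 6, 9];  Q = [1, 2, 3]
  Insert 7 (step 4): P = [5, 6, 7] / [9];  Q = [1, 2, 3] / [4]
  Insert 4 (step 5): P = [4, 6, 7] / [5] / [9];  Q = [1, 2, 3] / [4] / [5]
  Insert 2 (step 6): P = [2, 6, 7] / [4] / [5] / [9];  Q = [1, 2, 3] / [4] / [5] / [6]
  Insert 1 (step 7): P = [1, 6, 7] / [2] / [4] / [5] / [9];  Q = [1, 2, 3] / [4] / [5] / [6] / [7]
  Insert 3 (step 8): P = [1, 3, 7] / [2, 6] / [4] / [5] / [9];  Q = [1, 2, 3] / [4, 8] / [5] / [6] / [7]
  Insert 8 (step 9): P = [1, 3, 7, 8] / [2, 6] / [4] / [5] / [9];  Q = [1, 2, 3, 9] / [4, 8] / [5] / [6] / [7]
Final shape: (4, 2, 1, 1, 1).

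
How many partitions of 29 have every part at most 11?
p(29, parts ≤ 11) = 3370

Use the recurrence p(n, m) = p(n, m−1) + p(n−m, m): either the largest part is < m (count p(n, m−1)) or the largest part is exactly m (remove one copy of m, count p(n−m, m)). With p(0, ·) = 1 this gives p(29, parts ≤ 11) = 3370. (By conjugating Young diagrams, this also counts partitions of 29 into at most 11 parts.)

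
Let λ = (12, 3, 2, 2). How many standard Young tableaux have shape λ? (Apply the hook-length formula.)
# SYT of shape (12, 3, 2, 2) = 604656

Hook-length formula: f^λ = n! / Π hook(c), product over all cells c of the Young diagram. For λ = (12, 3, 2, 2), n = 19 boxes. Hook lengths by row (left-to-right, top-to-bottom): [15, 14, 11, 9, 8, 7, 6, 5, 4, 3, 2, 1]; [5, 4, 1]; [3, 2]; [2, 1]. Product of hooks = 201180672000. So f^λ = 19! / 201180672000 = 121645100408832000 / 201180672000 = 604656.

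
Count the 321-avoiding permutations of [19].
C_19 = 1767263190

These 321-avoiding permutations are counted by the Catalan number C_n = (1/(n + 1)) · C(2n, n). For n = 19: C_19 = (1/20) · C(38, 19) = 35345263800/20 = 1767263190.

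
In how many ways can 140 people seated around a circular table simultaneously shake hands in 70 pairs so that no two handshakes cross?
C_70 = 1321422108420282270489942177190229544600

These noncrossing handshakes are counted by the Catalan number C_n = (1/(n + 1)) · C(2n, n). For n = 70: C_70 = (1/71) · C(140, 70) = 93820969697840041204785894580506297666600/71 = 1321422108420282270489942177190229544600.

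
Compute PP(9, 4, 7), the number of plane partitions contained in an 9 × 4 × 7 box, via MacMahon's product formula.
PP(9, 4, 7) = 10323075958624

Evaluate the triple product over i = 1..9, j = 1..4, k = 1..7. The factors are (2/1) · (3/2) · (4/3) · (5/4) · (6/5) · (7/6) · (8/7) · (3/2) · … (252 factors total). The numerators and denominators telescope so the product is an integer; carrying out the multiplication exactly gives PP(9, 4, 7) = 10323075958624.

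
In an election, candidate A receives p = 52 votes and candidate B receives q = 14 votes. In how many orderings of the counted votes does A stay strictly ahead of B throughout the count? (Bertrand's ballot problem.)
Strict-lead orderings = 44571485255760

Total orderings of the 66 votes with 52 for A: C(66, 52) = 77413632286320. By the Bertrand ballot formula (Cycle Lemma / reflection principle), the number of orderings in which A is strictly ahead of B throughout is (p − q)/(p + q) · C(p + q, p) = (52 − 14)/(52 + 14) · 77413632286320 = 44571485255760.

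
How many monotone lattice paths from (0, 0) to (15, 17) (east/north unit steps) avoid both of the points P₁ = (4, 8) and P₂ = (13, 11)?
Number of paths = 415739688

Inclusion–exclusion. Total paths: C(32, 15) = 565722720. Through P₁: C(12, 4)·C(20, 11) = 83140200. Through P₂: C(24, 13)·C(8, 2) = 69892032. Since P₁ is strictly southwest of P₂, a monotone path through both must visit P₁ then P₂; paths through both = C(12, 4)·C(12, 9)·C(8, 2) = 3049200. Avoid both = 565722720 − 83140200 − 69892032 + 3049200 = 415739688.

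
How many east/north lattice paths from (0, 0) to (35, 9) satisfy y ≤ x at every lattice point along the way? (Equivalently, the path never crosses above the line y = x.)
Number of paths = 531697881

By the reflection principle (André's argument), the number of monotone paths to (35, 9) with n ≤ m that never go above y = x is C(44, 35) − C(44, 36) = 708930508 − 177232627 = 531697881.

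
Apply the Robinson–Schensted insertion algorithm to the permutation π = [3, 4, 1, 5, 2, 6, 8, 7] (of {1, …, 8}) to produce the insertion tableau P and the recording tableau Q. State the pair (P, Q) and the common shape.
P = [1, 2, 5, 6, 7] / [3, 4, 8];  Q = [1, 2, 4, 6, 7] / [3, 5, 8];  common shape = (5, 3)

Row-insert the values π_1, π_2, … into P one at a time, bumping the leftmost entry strictly greater than the inserted value down to the next row. The recording tableau Q records, in position (i, j), the step at which that cell was added to P.
  Insert 3 (step 1): P = [3];  Q = [1]
  Insert 4 (step 2): P = [3, 4];  Q = [1, 2]
  Insert 1 (step 3): P = [1, 4] / [3];  Q = [1, 2] / [3]
  Insert 5 (step 4): P = [1, 4, 5] / [3];  Q = [1, 2, 4] / [3]
  Insert 2 (step 5): P = [1, 2, 5] / [3, 4];  Q = [1, 2, 4] / [3, 5]
  Insert 6 (step 6): P = [1, 2, 5, 6] / [3, 4];  Q = [1, 2, 4, 6] / [3, 5]
  Insert 8 (step 7): P = [1, 2, 5, 6, 8] / [3, 4];  Q = [1, 2, 4, 6, 7] / [3, 5]
  Insert 7 (step 8): P = [1, 2, 5, 6, 7] / [3, 4, 8];  Q = [1, 2, 4, 6, 7] / [3, 5, 8]
Final shape: (5, 3).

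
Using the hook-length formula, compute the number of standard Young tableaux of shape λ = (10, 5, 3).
# SYT of shape (10, 5, 3) = 501228

Hook-length formula: f^λ = n! / Π hook(c), product over all cells c of the Young diagram. For λ = (10, 5, 3), n = 18 boxes. Hook lengths by row (left-to-right, top-to-bottom): [12, 11, 10, 8, 7, 5, 4, 3, 2, 1]; [6, 5, 4, 2, 1]; [3, 2, 1]. Product of hooks = 12773376000. So f^λ = 18! / 12773376000 = 6402373705728000 / 12773376000 = 501228.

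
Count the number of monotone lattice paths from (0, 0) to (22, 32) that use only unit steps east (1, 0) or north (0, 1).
Number of paths = 780512175396135

A monotone lattice path from (0, 0) to (22, 32) consists of 22 east steps and 32 north steps in some order, so it is determined by which 22 of the 54 steps are east. The count is C(54, 22) = 780512175396135.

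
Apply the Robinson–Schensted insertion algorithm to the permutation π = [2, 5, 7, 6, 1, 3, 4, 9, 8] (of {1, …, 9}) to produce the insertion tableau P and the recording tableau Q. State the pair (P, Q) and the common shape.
P = [1, 3, 4, 8] / [2, 5, 6, 9] / [7];  Q = [1, 2, 3, 8] / [4, 6, 7, 9] / [5];  common shape = (4, 4, 1)

Row-insert the values π_1, π_2, … into P one at a time, bumping the leftmost entry strictly greater than the inserted value down to the next row. The recording tableau Q records, in position (i, j), the step at which that cell was added to P.
  Insert 2 (step 1): P = [2];  Q = [1]
  Insert 5 (step 2): P = [2, 5];  Q = [1, 2]
  Insert 7 (step 3): P = [2, 5, 7];  Q = [1, 2, 3]
  Insert 6 (step 4): P = [2, 5, 6] / [7];  Q = [1, 2, 3] / [4]
  Insert 1 (step 5): P = [1, 5, 6] / [2] / [7];  Q = [1, 2, 3] / [4] / [5]
  Insert 3 (step 6): P = [1, 3, 6] / [2, 5] / [7];  Q = [1, 2, 3] / [4, 6] / [5]
  Insert 4 (step 7): P = [1, 3, 4] / [2, 5, 6] / [7];  Q = [1, 2, 3] / [4, 6, 7] / [5]
  Insert 9 (step 8): P = [1, 3, 4, 9] / [2, 5, 6] / [7];  Q = [1, 2, 3, 8] / [4, 6, 7] / [5]
  Insert 8 (step 9): P = [1, 3, 4, 8] / [2, 5, 6, 9] / [7];  Q = [1, 2, 3, 8] / [4, 6, 7, 9] / [5]
Final shape: (4, 4, 1).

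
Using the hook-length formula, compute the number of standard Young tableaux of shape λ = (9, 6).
# SYT of shape (9, 6) = 2002

Hook-length formula: f^λ = n! / Π hook(c), product over all cells c of the Young diagram. For λ = (9, 6), n = 15 boxes. Hook lengths by row (left-to-right, top-to-bottom): [10, 9, 8, 7, 6, 5, 3, 2, 1]; [6, 5, 4, 3, 2, 1]. Product of hooks = 653184000. So f^λ = 15! / 653184000 = 1307674368000 / 653184000 = 2002.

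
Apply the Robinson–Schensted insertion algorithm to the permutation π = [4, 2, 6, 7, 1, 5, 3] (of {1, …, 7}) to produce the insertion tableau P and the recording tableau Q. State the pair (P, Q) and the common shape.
P = [1, 3, 7] / [2, 5] / [4, 6];  Q = [1, 3, 4] / [2, 6] / [5, 7];  common shape = (3, 2, 2)

Row-insert the values π_1, π_2, … into P one at a time, bumping the leftmost entry strictly greater than the inserted value down to the next row. The recording tableau Q records, in position (i, j), the step at which that cell was added to P.
  Insert 4 (step 1): P = [4];  Q = [1]
  Insert 2 (step 2): P = [2] / [4];  Q = [1] / [2]
  Insert 6 (step 3): P = [2, 6] / [4];  Q = [1, 3] / [2]
  Insert 7 (step 4): P = [2, 6, 7] / [4];  Q = [1, 3, 4] / [2]
  Insert 1 (step 5): P = [1, 6, 7] / [2] / [4];  Q = [1, 3, 4] / [2] / [5]
  Insert 5 (step 6): P = [1, 5, 7] / [2, 6] / [4];  Q = [1, 3, 4] / [2, 6] / [5]
  Insert 3 (step 7): P = [1, 3, 7] / [2, 5] / [4, 6];  Q = [1, 3, 4] / [2, 6] / [5, 7]
Final shape: (3, 2, 2).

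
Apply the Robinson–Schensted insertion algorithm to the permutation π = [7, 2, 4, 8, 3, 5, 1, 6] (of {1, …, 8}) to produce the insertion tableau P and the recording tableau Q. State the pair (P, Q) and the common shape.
P = [1, 3, 5, 6] / [2, 8] / [4] / [7];  Q = [1, 3, 4, 8] / [2, 6] / [5] / [7];  common shape = (4, 2, 1, 1)

Row-insert the values π_1, π_2, … into P one at a time, bumping the leftmost entry strictly greater than the inserted value down to the next row. The recording tableau Q records, in position (i, j), the step at which that cell was added to P.
  Insert 7 (step 1): P = [7];  Q = [1]
  Insert 2 (step 2): P = [2] / [7];  Q = [1] / [2]
  Insert 4 (step 3): P = [2, 4] / [7];  Q = [1, 3] / [2]
  Insert 8 (step 4): P = [2, 4, 8] / [7];  Q = [1, 3, 4] / [2]
  Insert 3 (step 5): P = [2, 3, 8] / [4] / [7];  Q = [1, 3, 4] / [2] / [5]
  Insert 5 (step 6): P = [2, 3, 5] / [4, 8] / [7];  Q = [1, 3, 4] / [2, 6] / [5]
  Insert 1 (step 7): P = [1, 3, 5] / [2, 8] / [4] / [7];  Q = [1, 3, 4] / [2, 6] / [5] / [7]
  Insert 6 (step 8): P = [1, 3, 5, 6] / [2, 8] / [4] / [7];  Q = [1, 3, 4, 8] / [2, 6] / [5] / [7]
Final shape: (4, 2, 1, 1).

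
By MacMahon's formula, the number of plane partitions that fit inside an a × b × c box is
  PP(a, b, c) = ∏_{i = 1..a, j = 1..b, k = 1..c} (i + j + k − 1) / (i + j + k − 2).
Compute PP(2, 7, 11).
PP(2, 7, 11) = 200443464

Evaluate the triple product over i = 1..2, j = 1..7, k = 1..11. The factors are (2/1) · (3/2) · (4/3) · (5/4) · (6/5) · (7/6) · (8/7) · (9/8) · … (154 factors total). The numerators and denominators telescope so the product is an integer; carrying out the multiplication exactly gives PP(2, 7, 11) = 200443464.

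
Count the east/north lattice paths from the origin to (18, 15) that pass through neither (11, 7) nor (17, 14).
Number of paths = 411225798

Inclusion–exclusion. Total paths: C(33, 18) = 1037158320. Through P₁: C(18, 11)·C(15, 7) = 204787440. Through P₂: C(31, 17)·C(2, 1) = 530365050. Since P₁ is strictly southwest of P₂, a monotone path through both must visit P₁ then P₂; paths through both = C(18, 11)·C(13, 6)·C(2, 1) = 109219968. Avoid both = 1037158320 − 204787440 − 530365050 + 109219968 = 411225798.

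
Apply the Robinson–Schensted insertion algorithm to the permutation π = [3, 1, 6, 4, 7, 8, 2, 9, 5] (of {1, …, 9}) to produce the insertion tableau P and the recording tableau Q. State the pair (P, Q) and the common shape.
P = [1, 2, 5, 8, 9] / [3, 4, 7] / [6];  Q = [1, 3, 5, 6, 8] / [2, 4, 9] / [7];  common shape = (5, 3, 1)

Row-insert the values π_1, π_2, … into P one at a time, bumping the leftmost entry strictly greater than the inserted value down to the next row. The recording tableau Q records, in position (i, j), the step at which that cell was added to P.
  Insert 3 (step 1): P = [3];  Q = [1]
  Insert 1 (step 2): P = [1] / [3];  Q = [1] / [2]
  Insert 6 (step 3): P = [1, 6] / [3];  Q = [1, 3] / [2]
  Insert 4 (step 4): P = [1, 4] / [3, 6];  Q = [1, 3] / [2, 4]
  Insert 7 (step 5): P = [1, 4, 7] / [3, 6];  Q = [1, 3, 5] / [2, 4]
  Insert 8 (step 6): P = [1, 4, 7, 8] / [3, 6];  Q = [1, 3, 5, 6] / [2, 4]
  Insert 2 (step 7): P = [1, 2, 7, 8] / [3, 4] / [6];  Q = [1, 3, 5, 6] / [2, 4] / [7]
  Insert 9 (step 8): P = [1, 2, 7, 8, 9] / [3, 4] / [6];  Q = [1, 3, 5, 6, 8] / [2, 4] / [7]
  Insert 5 (step 9): P = [1, 2, 5, 8, 9] / [3, 4, 7] / [6];  Q = [1, 3, 5, 6, 8] / [2, 4, 9] / [7]
Final shape: (5, 3, 1).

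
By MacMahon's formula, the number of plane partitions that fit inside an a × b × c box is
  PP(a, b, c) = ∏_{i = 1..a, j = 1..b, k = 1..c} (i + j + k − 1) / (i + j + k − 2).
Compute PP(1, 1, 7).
PP(1, 1, 7) = 8

Evaluate the triple product over i = 1..1, j = 1..1, k = 1..7. The factors are (2/1) · (3/2) · (4/3) · (5/4) · (6/5) · (7/6) · (8/7). The numerators and denominators telescope so the product is an integer; carrying out the multiplication exactly gives PP(1, 1, 7) = 8.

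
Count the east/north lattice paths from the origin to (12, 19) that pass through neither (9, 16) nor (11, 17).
Number of paths = 54225260

Inclusion–exclusion. Total paths: C(31, 12) = 141120525. Through P₁: C(25, 9)·C(6, 3) = 40859500. Through P₂: C(28, 11)·C(3, 1) = 64422540. Since P₁ is strictly southwest of P₂, a monotone path through both must visit P₁ then P₂; paths through both = C(25, 9)·C(3, 2)·C(3, 1) = 18386775. Avoid both = 141120525 − 40859500 − 64422540 + 18386775 = 54225260.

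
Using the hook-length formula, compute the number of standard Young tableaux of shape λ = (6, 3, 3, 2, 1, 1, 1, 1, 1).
# SYT of shape (6, 3, 3, 2, 1, 1, 1, 1, 1) = 16628040

Hook-length formula: f^λ = n! / Π hook(c), product over all cells c of the Young diagram. For λ = (6, 3, 3, 2, 1, 1, 1, 1, 1), n = 19 boxes. Hook lengths by row (left-to-right, top-to-bottom): [14, 8, 6, 3, 2, 1]; [10, 4, 2]; [9, 3, 1]; [7, 1]; [5]; [4]; [3]; [2]; [1]. Product of hooks = 7315660800. So f^λ = 19! / 7315660800 = 121645100408832000 / 7315660800 = 16628040.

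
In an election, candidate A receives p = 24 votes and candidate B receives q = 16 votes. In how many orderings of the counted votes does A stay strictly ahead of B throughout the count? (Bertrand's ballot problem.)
Strict-lead orderings = 12570420330

Total orderings of the 40 votes with 24 for A: C(40, 24) = 62852101650. By the Bertrand ballot formula (Cycle Lemma / reflection principle), the number of orderings in which A is strictly ahead of B throughout is (p − q)/(p + q) · C(p + q, p) = (24 − 16)/(24 + 16) · 62852101650 = 12570420330.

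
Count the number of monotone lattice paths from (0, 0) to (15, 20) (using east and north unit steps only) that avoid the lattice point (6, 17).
Number of paths = 3225734820

Total paths from (0, 0) to (15, 20): C(35, 15) = 3247943160. Paths through (6, 17): (paths (0, 0) → (6, 17)) × (paths (6, 17) → (15, 20)) = C(23, 6) · C(12, 9) = 100947 · 220 = 22208340. Avoidance count = 3247943160 − 22208340 = 3225734820.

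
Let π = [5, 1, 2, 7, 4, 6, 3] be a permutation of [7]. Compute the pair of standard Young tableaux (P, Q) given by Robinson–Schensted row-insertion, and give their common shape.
P = [1, 2, 3, 6] / [4, 7] / [5];  Q = [1, 3, 4, 6] / [2, 5] / [7];  common shape = (4, 2, 1)

Row-insert the values π_1, π_2, … into P one at a time, bumping the leftmost entry strictly greater than the inserted value down to the next row. The recording tableau Q records, in position (i, j), the step at which that cell was added to P.
  Insert 5 (step 1): P = [5];  Q = [1]
  Insert 1 (step 2): P = [1] / [5];  Q = [1] / [2]
  Insert 2 (step 3): P = [1, 2] / [5];  Q = [1, 3] / [2]
  Insert 7 (step 4): P = [1, 2, 7] / [5];  Q = [1, 3, 4] / [2]
  Insert 4 (step 5): P = [1, 2, 4] / [5, 7];  Q = [1, 3, 4] / [2, 5]
  Insert 6 (step 6): P = [1, 2, 4, 6] / [5, 7];  Q = [1, 3, 4, 6] / [2, 5]
  Insert 3 (step 7): P = [1, 2, 3, 6] / [4, 7] / [5];  Q = [1, 3, 4, 6] / [2, 5] / [7]
Final shape: (4, 2, 1).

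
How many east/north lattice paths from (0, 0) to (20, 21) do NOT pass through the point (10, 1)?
Number of paths = 268798442055

Total paths from (0, 0) to (20, 21): C(41, 20) = 269128937220. Paths through (10, 1): (paths (0, 0) → (10, 1)) × (paths (10, 1) → (20, 21)) = C(11, 10) · C(30, 10) = 11 · 30045015 = 330495165. Avoidance count = 269128937220 − 330495165 = 268798442055.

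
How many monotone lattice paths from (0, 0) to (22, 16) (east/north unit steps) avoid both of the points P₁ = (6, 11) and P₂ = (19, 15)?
Number of paths = 14682084646

Inclusion–exclusion. Total paths: C(38, 22) = 22239974430. Through P₁: C(17, 6)·C(21, 16) = 251839224. Through P₂: C(34, 19)·C(4, 3) = 7423870080. Since P₁ is strictly southwest of P₂, a monotone path through both must visit P₁ then P₂; paths through both = C(17, 6)·C(17, 13)·C(4, 3) = 117819520. Avoid both = 22239974430 − 251839224 − 7423870080 + 117819520 = 14682084646.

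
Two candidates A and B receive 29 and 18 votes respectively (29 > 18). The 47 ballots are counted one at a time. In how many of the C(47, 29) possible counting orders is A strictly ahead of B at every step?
Strict-lead orderings = 1069258071970

Total orderings of the 47 votes with 29 for A: C(47, 29) = 4568648125690. By the Bertrand ballot formula (Cycle Lemma / reflection principle), the number of orderings in which A is strictly ahead of B throughout is (p − q)/(p + q) · C(p + q, p) = (29 − 18)/(29 + 18) · 4568648125690 = 1069258071970.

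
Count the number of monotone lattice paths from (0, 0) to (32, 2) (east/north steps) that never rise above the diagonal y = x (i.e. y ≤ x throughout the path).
Number of paths = 527

By the reflection principle (André's argument), the number of monotone paths to (32, 2) with n ≤ m that never go above y = x is C(34, 32) − C(34, 33) = 561 − 34 = 527.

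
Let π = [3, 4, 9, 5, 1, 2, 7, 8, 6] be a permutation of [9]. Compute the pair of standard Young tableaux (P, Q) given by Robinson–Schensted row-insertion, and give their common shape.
P = [1, 2, 5, 6, 8] / [3, 4, 7] / [9];  Q = [1, 2, 3, 7, 8] / [4, 6, 9] / [5];  common shape = (5, 3, 1)

Row-insert the values π_1, π_2, … into P one at a time, bumping the leftmost entry strictly greater than the inserted value down to the next row. The recording tableau Q records, in position (i, j), the step at which that cell was added to P.
  Insert 3 (step 1): P = [3];  Q = [1]
  Insert 4 (step 2): P = [3, 4];  Q = [1, 2]
  Insert 9 (step 3): P = [3, 4, 9];  Q = [1, 2, 3]
  Insert 5 (step 4): P = [3, 4, 5] / [9];  Q = [1, 2, 3] / [4]
  Insert 1 (step 5): P = [1, 4, 5] / [3] / [9];  Q = [1, 2, 3] / [4] / [5]
  Insert 2 (step 6): P = [1, 2, 5] / [3, 4] / [9];  Q = [1, 2, 3] / [4, 6] / [5]
  Insert 7 (step 7): P = [1, 2, 5, 7] / [3, 4] / [9];  Q = [1, 2, 3, 7] / [4, 6] / [5]
  Insert 8 (step 8): P = [1, 2, 5, 7, 8] / [3, 4] / [9];  Q = [1, 2, 3, 7, 8] / [4, 6] / [5]
  Insert 6 (step 9): P = [1, 2, 5, 6, 8] / [3, 4, 7] / [9];  Q = [1, 2, 3, 7, 8] / [4, 6, 9] / [5]
Final shape: (5, 3, 1).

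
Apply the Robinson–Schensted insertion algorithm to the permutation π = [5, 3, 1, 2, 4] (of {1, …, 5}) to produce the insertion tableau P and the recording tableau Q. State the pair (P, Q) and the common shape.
P = [1, 2, 4] / [3] / [5];  Q = [1, 4, 5] / [2] / [3];  common shape = (3, 1, 1)

Row-insert the values π_1, π_2, … into P one at a time, bumping the leftmost entry strictly greater than the inserted value down to the next row. The recording tableau Q records, in position (i, j), the step at which that cell was added to P.
  Insert 5 (step 1): P = [5];  Q = [1]
  Insert 3 (step 2): P = [3] / [5];  Q = [1] / [2]
  Insert 1 (step 3): P = [1] / [3] / [5];  Q = [1] / [2] / [3]
  Insert 2 (step 4): P = [1, 2] / [3] / [5];  Q = [1, 4] / [2] / [3]
  Insert 4 (step 5): P = [1, 2, 4] / [3] / [5];  Q = [1, 4, 5] / [2] / [3]
Final shape: (3, 1, 1).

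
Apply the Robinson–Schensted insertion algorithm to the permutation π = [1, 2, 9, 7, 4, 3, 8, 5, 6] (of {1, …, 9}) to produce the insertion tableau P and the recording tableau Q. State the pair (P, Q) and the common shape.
P = [1, 2, 3, 5, 6] / [4, 8] / [7] / [9];  Q = [1, 2, 3, 7, 9] / [4, 8] / [5] / [6];  common shape = (5, 2, 1, 1)

Row-insert the values π_1, π_2, … into P one at a time, bumping the leftmost entry strictly greater than the inserted value down to the next row. The recording tableau Q records, in position (i, j), the step at which that cell was added to P.
  Insert 1 (step 1): P = [1];  Q = [1]
  Insert 2 (step 2): P = [1, 2];  Q = [1, 2]
  Insert 9 (step 3): P = [1, 2, 9];  Q = [1, 2, 3]
  Insert 7 (step 4): P = [1, 2, 7] / [9];  Q = [1, 2, 3] / [4]
  Insert 4 (step 5): P = [1, 2, 4] / [7] / [9];  Q = [1, 2, 3] / [4] / [5]
  Insert 3 (step 6): P = [1, 2, 3] / [4] / [7] / [9];  Q = [1, 2, 3] / [4] / [5] / [6]
  Insert 8 (step 7): P = [1, 2, 3, 8] / [4] / [7] / [9];  Q = [1, 2, 3, 7] / [4] / [5] / [6]
  Insert 5 (step 8): P = [1, 2, 3, 5] / [4, 8] / [7] / [9];  Q = [1, 2, 3, 7] / [4, 8] / [5] / [6]
  Insert 6 (step 9): P = [1, 2, 3, 5, 6] / [4, 8] / [7] / [9];  Q = [1, 2, 3, 7, 9] / [4, 8] / [5] / [6]
Final shape: (5, 2, 1, 1).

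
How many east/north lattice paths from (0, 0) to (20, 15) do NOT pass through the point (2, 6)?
Number of paths = 3116712060

Total paths from (0, 0) to (20, 15): C(35, 20) = 3247943160. Paths through (2, 6): (paths (0, 0) → (2, 6)) × (paths (2, 6) → (20, 15)) = C(8, 2) · C(27, 18) = 28 · 4686825 = 131231100. Avoidance count = 3247943160 − 131231100 = 3116712060.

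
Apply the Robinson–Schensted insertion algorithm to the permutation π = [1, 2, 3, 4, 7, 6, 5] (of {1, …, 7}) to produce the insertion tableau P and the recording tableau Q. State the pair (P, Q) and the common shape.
P = [1, 2, 3, 4, 5] / [6] / [7];  Q = [1, 2, 3, 4, 5] / [6] / [7];  common shape = (5, 1, 1)

Row-insert the values π_1, π_2, … into P one at a time, bumping the leftmost entry strictly greater than the inserted value down to the next row. The recording tableau Q records, in position (i, j), the step at which that cell was added to P.
  Insert 1 (step 1): P = [1];  Q = [1]
  Insert 2 (step 2): P = [1, 2];  Q = [1, 2]
  Insert 3 (step 3): P = [1, 2, 3];  Q = [1, 2, 3]
  Insert 4 (step 4): P = [1, 2, 3, 4];  Q = [1, 2, 3, 4]
  Insert 7 (step 5): P = [1, 2, 3, 4, 7];  Q = [1, 2, 3, 4, 5]
  Insert 6 (step 6): P = [1, 2, 3, 4, 6] / [7];  Q = [1, 2, 3, 4, 5] / [6]
  Insert 5 (step 7): P = [1, 2, 3, 4, 5] / [6] / [7];  Q = [1, 2, 3, 4, 5] / [6] / [7]
Final shape: (5, 1, 1).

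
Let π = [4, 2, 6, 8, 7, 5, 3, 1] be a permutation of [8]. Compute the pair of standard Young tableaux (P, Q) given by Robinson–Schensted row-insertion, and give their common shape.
P = [1, 3, 7] / [2, 5] / [4] / [6] / [8];  Q = [1, 3, 4] / [2, 5] / [6] / [7] / [8];  common shape = (3, 2, 1, 1, 1)

Row-insert the values π_1, π_2, … into P one at a time, bumping the leftmost entry strictly greater than the inserted value down to the next row. The recording tableau Q records, in position (i, j), the step at which that cell was added to P.
  Insert 4 (step 1): P = [4];  Q = [1]
  Insert 2 (step 2): P = [2] / [4];  Q = [1] / [2]
  Insert 6 (step 3): P = [2, 6] / [4];  Q = [1, 3] / [2]
  Insert 8 (step 4): P = [2, 6, 8] / [4];  Q = [1, 3, 4] / [2]
  Insert 7 (step 5): P = [2, 6, 7] / [4, 8];  Q = [1, 3, 4] / [2, 5]
  Insert 5 (step 6): P = [2, 5, 7] / [4, 6] / [8];  Q = [1, 3, 4] / [2, 5] / [6]
  Insert 3 (step 7): P = [2, 3, 7] / [4, 5] / [6] / [8];  Q = [1, 3, 4] / [2, 5] / [6] / [7]
  Insert 1 (step 8): P = [1, 3, 7] / [2, 5] / [4] / [6] / [8];  Q = [1, 3, 4] / [2, 5] / [6] / [7] / [8]
Final shape: (3, 2, 1, 1, 1).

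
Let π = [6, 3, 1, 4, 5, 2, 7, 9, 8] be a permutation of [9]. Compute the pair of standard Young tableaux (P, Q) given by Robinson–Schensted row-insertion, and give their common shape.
P = [1, 2, 5, 7, 8] / [3, 4, 9] / [6];  Q = [1, 4, 5, 7, 8] / [2, 6, 9] / [3];  common shape = (5, 3, 1)

Row-insert the values π_1, π_2, … into P one at a time, bumping the leftmost entry strictly greater than the inserted value down to the next row. The recording tableau Q records, in position (i, j), the step at which that cell was added to P.
  Insert 6 (step 1): P = [6];  Q = [1]
  Insert 3 (step 2): P = [3] / [6];  Q = [1] / [2]
  Insert 1 (step 3): P = [1] / [3] / [6];  Q = [1] / [2] / [3]
  Insert 4 (step 4): P = [1, 4] / [3] / [6];  Q = [1, 4] / [2] / [3]
  Insert 5 (step 5): P = [1, 4, 5] / [3] / [6];  Q = [1, 4, 5] / [2] / [3]
  Insert 2 (step 6): P = [1, 2, 5] / [3, 4] / [6];  Q = [1, 4, 5] / [2, 6] / [3]
  Insert 7 (step 7): P = [1, 2, 5, 7] / [3, 4] / [6];  Q = [1, 4, 5, 7] / [2, 6] / [3]
  Insert 9 (step 8): P = [1, 2, 5, 7, 9] / [3, 4] / [6];  Q = [1, 4, 5, 7, 8] / [2, 6] / [3]
  Insert 8 (step 9): P = [1, 2, 5, 7, 8] / [3, 4, 9] / [6];  Q = [1, 4, 5, 7, 8] / [2, 6, 9] / [3]
Final shape: (5, 3, 1).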